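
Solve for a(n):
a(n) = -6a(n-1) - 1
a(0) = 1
First-order linear non-homogeneous.
Homogeneous solution: a_h(n) = A·(-6)^n.
Try constant particular solution a_p = K: K = -6K - 1 ⇒ K = - \frac{1}{7}.
General: a(n) = A·(-6)^n - \frac{1}{7}.
Apply a(0) = 1: A - \frac{1}{7} = 1 ⇒ A = \frac{8}{7}.
So a(n) = \frac{8 \left(-6\right)^{n}}{7} - \frac{1}{7}.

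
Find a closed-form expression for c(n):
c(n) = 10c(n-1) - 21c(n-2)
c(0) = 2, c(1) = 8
Characteristic equation: x² - 10x + 21 = 0, which factors as (x - (3))(x - (7)) = 0.
Roots r₁ = 3, r₂ = 7 (distinct).
General solution: c(n) = A·(3)^n + B·(7)^n.
From c(0) = 2: A + B = 2.
From c(1) = 8: 3A + 7B = 8.
Solving: A = \frac{3}{2}, B = \frac{1}{2}.
So c(n) = \frac{3 \cdot 3^{n}}{2} + \frac{7^{n}}{2}.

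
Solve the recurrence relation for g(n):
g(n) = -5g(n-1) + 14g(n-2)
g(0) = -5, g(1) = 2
Characteristic equation: x² + 5x - 14 = 0, which factors as (x - (2))(x - (-7)) = 0.
Roots r₁ = 2, r₂ = -7 (distinct).
General solution: g(n) = A·(2)^n + B·(-7)^n.
From g(0) = -5: A + B = -5.
From g(1) = 2: 2A - 7B = 2.
Solving: A = - \frac{11}{3}, B = - \frac{4}{3}.
So g(n) = - \frac{4 \left(-7\right)^{n}}{3} - \frac{11 \cdot 2^{n}}{3}.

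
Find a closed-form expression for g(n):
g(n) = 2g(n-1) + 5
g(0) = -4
First-order linear non-homogeneous.
Homogeneous solution: g_h(n) = A·(2)^n.
Try constant particular solution g_p = K: K = 2K + 5 ⇒ K = -5.
General: g(n) = A·(2)^n - 5.
Apply g(0) = -4: A - 5 = -4 ⇒ A = 1.
So g(n) = 2^{n} - 5.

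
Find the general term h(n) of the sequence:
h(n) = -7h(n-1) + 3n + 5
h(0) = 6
First-order linear with linear forcing.
Homogeneous solution: h_h(n) = A·(-7)^n.
Try particular h_p(n) = pn + q. Substituting:
  pn + q = -7(p(n-1) + q) + 3n + 5.
Matching the n-coefficient: p = -7p + 3 ⇒ p = \frac{3}{8}.
Matching constants: q = 7p - 7q + 5 ⇒ q = \frac{61}{64}.
General: h(n) = A·(-7)^n + \frac{3 n}{8} + \frac{61}{64}.
Apply h(0) = 6: A + \frac{61}{64} = 6 ⇒ A = \frac{323}{64}.
So h(n) = \frac{323 \left(-7\right)^{n}}{64} + \frac{3 n}{8} + \frac{61}{64}.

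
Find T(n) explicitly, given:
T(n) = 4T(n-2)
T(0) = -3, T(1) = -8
Characteristic equation: x² - 4 = 0, which factors as (x - (-2))(x - (2)) = 0.
Roots r₁ = -2, r₂ = 2 (distinct).
General solution: T(n) = A·(-2)^n + B·(2)^n.
From T(0) = -3: A + B = -3.
From T(1) = -8: -2A + 2B = -8.
Solving: A = \frac{1}{2}, B = - \frac{7}{2}.
So T(n) = \frac{\left(-2\right)^{n}}{2} - \frac{7 \cdot 2^{n}}{2}.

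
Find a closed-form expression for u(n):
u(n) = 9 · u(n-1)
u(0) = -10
Pure geometric recurrence with ratio 9.
By induction u(n) = u(0) · (9)^n = - 10 \cdot 9^{n}.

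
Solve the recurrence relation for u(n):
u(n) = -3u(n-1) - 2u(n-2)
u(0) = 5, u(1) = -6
Characteristic equation: x² + 3x + 2 = 0, which factors as (x - (-1))(x - (-2)) = 0.
Roots r₁ = -1, r₂ = -2 (distinct).
General solution: u(n) = A·(-1)^n + B·(-2)^n.
From u(0) = 5: A + B = 5.
From u(1) = -6: -A - 2B = -6.
Solving: A = 4, B = 1.
So u(n) = 4 \left(-1\right)^{n} + \left(-2\right)^{n}.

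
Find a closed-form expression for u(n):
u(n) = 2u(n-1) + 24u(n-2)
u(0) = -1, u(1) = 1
Characteristic equation: x² - 2x - 24 = 0, which factors as (x - (6))(x - (-4)) = 0.
Roots r₁ = 6, r₂ = -4 (distinct).
General solution: u(n) = A·(6)^n + B·(-4)^n.
From u(0) = -1: A + B = -1.
From u(1) = 1: 6A - 4B = 1.
Solving: A = - \frac{3}{10}, B = - \frac{7}{10}.
So u(n) = - \frac{7 \left(-4\right)^{n}}{10} - \frac{3 \cdot 6^{n}}{10}.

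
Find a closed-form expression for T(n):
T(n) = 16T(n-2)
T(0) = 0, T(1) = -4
Characteristic equation: x² - 16 = 0, which factors as (x - (4))(x - (-4)) = 0.
Roots r₁ = 4, r₂ = -4 (distinct).
General solution: T(n) = A·(4)^n + B·(-4)^n.
From T(0) = 0: A + B = 0.
From T(1) = -4: 4A - 4B = -4.
Solving: A = - \frac{1}{2}, B = \frac{1}{2}.
So T(n) = \frac{\left(-4\right)^{n}}{2} - \frac{4^{n}}{2}.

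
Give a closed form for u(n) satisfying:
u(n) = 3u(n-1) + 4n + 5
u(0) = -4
First-order linear with linear forcing.
Homogeneous solution: u_h(n) = A·(3)^n.
Try particular u_p(n) = pn + q. Substituting:
  pn + q = 3(p(n-1) + q) + 4n + 5.
Matching the n-coefficient: p = 3p + 4 ⇒ p = -2.
Matching constants: q = -3p + 3q + 5 ⇒ q = - \frac{11}{2}.
General: u(n) = A·(3)^n - 2 n - \frac{11}{2}.
Apply u(0) = -4: A - \frac{11}{2} = -4 ⇒ A = \frac{3}{2}.
So u(n) = \frac{3 \cdot 3^{n}}{2} - 2 n - \frac{11}{2}.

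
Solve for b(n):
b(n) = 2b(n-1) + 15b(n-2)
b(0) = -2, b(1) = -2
Characteristic equation: x² - 2x - 15 = 0, which factors as (x - (-3))(x - (5)) = 0.
Roots r₁ = -3, r₂ = 5 (distinct).
General solution: b(n) = A·(-3)^n + B·(5)^n.
From b(0) = -2: A + B = -2.
From b(1) = -2: -3A + 5B = -2.
Solving: A = -1, B = -1.
So b(n) = - \left(-3\right)^{n} - 5^{n}.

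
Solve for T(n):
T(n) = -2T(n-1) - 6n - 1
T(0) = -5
First-order linear with linear forcing.
Homogeneous solution: T_h(n) = A·(-2)^n.
Try particular T_p(n) = pn + q. Substituting:
  pn + q = -2(p(n-1) + q) - 6n - 1.
Matching the n-coefficient: p = -2p - 6 ⇒ p = -2.
Matching constants: q = 2p - 2q - 1 ⇒ q = - \frac{5}{3}.
General: T(n) = A·(-2)^n - 2 n - \frac{5}{3}.
Apply T(0) = -5: A - \frac{5}{3} = -5 ⇒ A = - \frac{10}{3}.
So T(n) = - \frac{10 \left(-2\right)^{n}}{3} - 2 n - \frac{5}{3}.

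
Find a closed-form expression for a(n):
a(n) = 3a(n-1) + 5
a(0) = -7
First-order linear non-homogeneous.
Homogeneous solution: a_h(n) = A·(3)^n.
Try constant particular solution a_p = K: K = 3K + 5 ⇒ K = - \frac{5}{2}.
General: a(n) = A·(3)^n - \frac{5}{2}.
Apply a(0) = -7: A - \frac{5}{2} = -7 ⇒ A = - \frac{9}{2}.
So a(n) = - \frac{9 \cdot 3^{n}}{2} - \frac{5}{2}.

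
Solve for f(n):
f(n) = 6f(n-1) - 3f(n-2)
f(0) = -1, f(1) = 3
Characteristic equation: x² - 6x + 3 = 0.
Discriminant Δ = (6)² + 4·(-3) = 24.
Roots r₁,₂ = (6 ± √24)/2, so r₁ = \sqrt{6} + 3, r₂ = 3 - \sqrt{6}.
General solution: f(n) = A·r₁^n + B·r₂^n.
From the initial conditions, A + B = -1 and r₁A + r₂B = 3.
Since r₁ - r₂ = √24: A = (3 - (-1)r₂)/√24 = - \frac{1}{2} + \frac{\sqrt{6}}{2}, and B = -1 - A = - \frac{\sqrt{6}}{2} - \frac{1}{2}.
So f(n) = \left(- \frac{1}{2} + \frac{\sqrt{6}}{2}\right)\left(\sqrt{6} + 3\right)^n + \left(- \frac{\sqrt{6}}{2} - \frac{1}{2}\right)\left(3 - \sqrt{6}\right)^n.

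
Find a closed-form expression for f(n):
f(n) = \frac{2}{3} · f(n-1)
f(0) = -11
Pure geometric recurrence with ratio \frac{2}{3}.
By induction f(n) = f(0) · (\frac{2}{3})^n = - 11 \left(\frac{2}{3}\right)^{n}.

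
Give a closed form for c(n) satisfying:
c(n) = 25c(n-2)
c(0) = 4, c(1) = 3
Characteristic equation: x² - 25 = 0, which factors as (x - (5))(x - (-5)) = 0.
Roots r₁ = 5, r₂ = -5 (distinct).
General solution: c(n) = A·(5)^n + B·(-5)^n.
From c(0) = 4: A + B = 4.
From c(1) = 3: 5A - 5B = 3.
Solving: A = \frac{23}{10}, B = \frac{17}{10}.
So c(n) = \frac{17 \left(-5\right)^{n}}{10} + \frac{23 \cdot 5^{n}}{10}.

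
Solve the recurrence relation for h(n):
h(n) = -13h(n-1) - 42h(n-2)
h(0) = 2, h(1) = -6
Characteristic equation: x² + 13x + 42 = 0, which factors as (x - (-6))(x - (-7)) = 0.
Roots r₁ = -6, r₂ = -7 (distinct).
General solution: h(n) = A·(-6)^n + B·(-7)^n.
From h(0) = 2: A + B = 2.
From h(1) = -6: -6A - 7B = -6.
Solving: A = 8, B = -6.
So h(n) = 8 \left(-6\right)^{n} - 6 \left(-7\right)^{n}.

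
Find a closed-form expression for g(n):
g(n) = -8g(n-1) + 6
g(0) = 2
First-order linear non-homogeneous.
Homogeneous solution: g_h(n) = A·(-8)^n.
Try constant particular solution g_p = K: K = -8K + 6 ⇒ K = \frac{2}{3}.
General: g(n) = A·(-8)^n + \frac{2}{3}.
Apply g(0) = 2: A + \frac{2}{3} = 2 ⇒ A = \frac{4}{3}.
So g(n) = \frac{4 \left(-8\right)^{n}}{3} + \frac{2}{3}.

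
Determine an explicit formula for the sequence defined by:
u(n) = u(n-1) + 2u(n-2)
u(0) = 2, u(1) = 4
Characteristic equation: x² - x - 2 = 0, which factors as (x - (2))(x - (-1)) = 0.
Roots r₁ = 2, r₂ = -1 (distinct).
General solution: u(n) = A·(2)^n + B·(-1)^n.
From u(0) = 2: A + B = 2.
From u(1) = 4: 2A - B = 4.
Solving: A = 2, B = 0.
So u(n) = 2 \cdot 2^{n}.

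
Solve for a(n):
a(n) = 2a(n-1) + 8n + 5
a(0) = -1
First-order linear with linear forcing.
Homogeneous solution: a_h(n) = A·(2)^n.
Try particular a_p(n) = pn + q. Substituting:
  pn + q = 2(p(n-1) + q) + 8n + 5.
Matching the n-coefficient: p = 2p + 8 ⇒ p = -8.
Matching constants: q = -2p + 2q + 5 ⇒ q = -21.
General: a(n) = A·(2)^n - 8 n - 21.
Apply a(0) = -1: A - 21 = -1 ⇒ A = 20.
So a(n) = 20 \cdot 2^{n} - 8 n - 21.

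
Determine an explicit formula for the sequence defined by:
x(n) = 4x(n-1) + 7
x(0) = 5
First-order linear non-homogeneous.
Homogeneous solution: x_h(n) = A·(4)^n.
Try constant particular solution x_p = K: K = 4K + 7 ⇒ K = - \frac{7}{3}.
General: x(n) = A·(4)^n - \frac{7}{3}.
Apply x(0) = 5: A - \frac{7}{3} = 5 ⇒ A = \frac{22}{3}.
So x(n) = \frac{22 \cdot 4^{n}}{3} - \frac{7}{3}.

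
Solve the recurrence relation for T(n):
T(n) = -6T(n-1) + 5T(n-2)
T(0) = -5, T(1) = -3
Characteristic equation: x² + 6x - 5 = 0.
Discriminant Δ = (-6)² + 4·(5) = 56.
Roots r₁,₂ = (-6 ± √56)/2, so r₁ = -3 + \sqrt{14}, r₂ = - \sqrt{14} - 3.
General solution: T(n) = A·r₁^n + B·r₂^n.
From the initial conditions, A + B = -5 and r₁A + r₂B = -3.
Since r₁ - r₂ = √56: A = (-3 - (-5)r₂)/√56 = - \frac{5}{2} - \frac{9 \sqrt{14}}{14}, and B = -5 - A = - \frac{5}{2} + \frac{9 \sqrt{14}}{14}.
So T(n) = \left(- \frac{5}{2} - \frac{9 \sqrt{14}}{14}\right)\left(-3 + \sqrt{14}\right)^n + \left(- \frac{5}{2} + \frac{9 \sqrt{14}}{14}\right)\left(- \sqrt{14} - 3\right)^n.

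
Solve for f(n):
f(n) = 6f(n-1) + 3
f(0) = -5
First-order linear non-homogeneous.
Homogeneous solution: f_h(n) = A·(6)^n.
Try constant particular solution f_p = K: K = 6K + 3 ⇒ K = - \frac{3}{5}.
General: f(n) = A·(6)^n - \frac{3}{5}.
Apply f(0) = -5: A - \frac{3}{5} = -5 ⇒ A = - \frac{22}{5}.
So f(n) = - \frac{22 \cdot 6^{n}}{5} - \frac{3}{5}.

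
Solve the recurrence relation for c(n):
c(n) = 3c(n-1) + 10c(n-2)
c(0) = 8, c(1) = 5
Characteristic equation: x² - 3x - 10 = 0, which factors as (x - (5))(x - (-2)) = 0.
Roots r₁ = 5, r₂ = -2 (distinct).
General solution: c(n) = A·(5)^n + B·(-2)^n.
From c(0) = 8: A + B = 8.
From c(1) = 5: 5A - 2B = 5.
Solving: A = 3, B = 5.
So c(n) = 5 \left(-2\right)^{n} + 3 \cdot 5^{n}.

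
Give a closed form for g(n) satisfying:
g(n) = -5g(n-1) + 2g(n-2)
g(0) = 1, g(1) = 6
Characteristic equation: x² + 5x - 2 = 0.
Discriminant Δ = (-5)² + 4·(2) = 33.
Roots r₁,₂ = (-5 ± √33)/2, so r₁ = - \frac{5}{2} + \frac{\sqrt{33}}{2}, r₂ = - \frac{\sqrt{33}}{2} - \frac{5}{2}.
General solution: g(n) = A·r₁^n + B·r₂^n.
From the initial conditions, A + B = 1 and r₁A + r₂B = 6.
Since r₁ - r₂ = √33: A = (6 - (1)r₂)/√33 = \frac{1}{2} + \frac{17 \sqrt{33}}{66}, and B = 1 - A = \frac{1}{2} - \frac{17 \sqrt{33}}{66}.
So g(n) = \left(\frac{1}{2} + \frac{17 \sqrt{33}}{66}\right)\left(- \frac{5}{2} + \frac{\sqrt{33}}{2}\right)^n + \left(\frac{1}{2} - \frac{17 \sqrt{33}}{66}\right)\left(- \frac{\sqrt{33}}{2} - \frac{5}{2}\right)^n.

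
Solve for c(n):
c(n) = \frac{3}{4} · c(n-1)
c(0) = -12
Pure geometric recurrence with ratio \frac{3}{4}.
By induction c(n) = c(0) · (\frac{3}{4})^n = - 12 \left(\frac{3}{4}\right)^{n}.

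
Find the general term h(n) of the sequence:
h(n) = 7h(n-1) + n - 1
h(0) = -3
First-order linear with linear forcing.
Homogeneous solution: h_h(n) = A·(7)^n.
Try particular h_p(n) = pn + q. Substituting:
  pn + q = 7(p(n-1) + q) + n - 1.
Matching the n-coefficient: p = 7p + 1 ⇒ p = - \frac{1}{6}.
Matching constants: q = -7p + 7q - 1 ⇒ q = - \frac{1}{36}.
General: h(n) = A·(7)^n - \frac{n}{6} - \frac{1}{36}.
Apply h(0) = -3: A - \frac{1}{36} = -3 ⇒ A = - \frac{107}{36}.
So h(n) = - \frac{107 \cdot 7^{n}}{36} - \frac{n}{6} - \frac{1}{36}.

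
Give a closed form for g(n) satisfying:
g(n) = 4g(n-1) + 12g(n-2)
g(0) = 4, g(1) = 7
Characteristic equation: x² - 4x - 12 = 0, which factors as (x - (-2))(x - (6)) = 0.
Roots r₁ = -2, r₂ = 6 (distinct).
General solution: g(n) = A·(-2)^n + B·(6)^n.
From g(0) = 4: A + B = 4.
From g(1) = 7: -2A + 6B = 7.
Solving: A = \frac{17}{8}, B = \frac{15}{8}.
So g(n) = \frac{17 \left(-2\right)^{n}}{8} + \frac{15 \cdot 6^{n}}{8}.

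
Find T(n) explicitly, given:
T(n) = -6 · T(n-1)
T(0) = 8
Pure geometric recurrence with ratio -6.
By induction T(n) = T(0) · (-6)^n = 8 \left(-6\right)^{n}.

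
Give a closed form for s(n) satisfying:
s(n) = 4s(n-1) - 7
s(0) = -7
First-order linear non-homogeneous.
Homogeneous solution: s_h(n) = A·(4)^n.
Try constant particular solution s_p = K: K = 4K - 7 ⇒ K = \frac{7}{3}.
General: s(n) = A·(4)^n + \frac{7}{3}.
Apply s(0) = -7: A + \frac{7}{3} = -7 ⇒ A = - \frac{28}{3}.
So s(n) = \frac{7}{3} - \frac{28 \cdot 4^{n}}{3}.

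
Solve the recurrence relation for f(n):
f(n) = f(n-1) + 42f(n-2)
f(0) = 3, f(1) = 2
Characteristic equation: x² - x - 42 = 0, which factors as (x - (7))(x - (-6)) = 0.
Roots r₁ = 7, r₂ = -6 (distinct).
General solution: f(n) = A·(7)^n + B·(-6)^n.
From f(0) = 3: A + B = 3.
From f(1) = 2: 7A - 6B = 2.
Solving: A = \frac{20}{13}, B = \frac{19}{13}.
So f(n) = \frac{19 \left(-6\right)^{n}}{13} + \frac{20 \cdot 7^{n}}{13}.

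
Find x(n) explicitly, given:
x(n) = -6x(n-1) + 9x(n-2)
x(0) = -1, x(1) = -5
Characteristic equation: x² + 6x - 9 = 0.
Discriminant Δ = (-6)² + 4·(9) = 72.
Roots r₁,₂ = (-6 ± √72)/2, so r₁ = -3 + 3 \sqrt{2}, r₂ = - 3 \sqrt{2} - 3.
General solution: x(n) = A·r₁^n + B·r₂^n.
From the initial conditions, A + B = -1 and r₁A + r₂B = -5.
Since r₁ - r₂ = √72: A = (-5 - (-1)r₂)/√72 = - \frac{2 \sqrt{2}}{3} - \frac{1}{2}, and B = -1 - A = - \frac{1}{2} + \frac{2 \sqrt{2}}{3}.
So x(n) = \left(- \frac{2 \sqrt{2}}{3} - \frac{1}{2}\right)\left(-3 + 3 \sqrt{2}\right)^n + \left(- \frac{1}{2} + \frac{2 \sqrt{2}}{3}\right)\left(- 3 \sqrt{2} - 3\right)^n.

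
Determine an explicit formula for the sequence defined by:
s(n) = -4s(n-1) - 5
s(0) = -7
First-order linear non-homogeneous.
Homogeneous solution: s_h(n) = A·(-4)^n.
Try constant particular solution s_p = K: K = -4K - 5 ⇒ K = -1.
General: s(n) = A·(-4)^n - 1.
Apply s(0) = -7: A - 1 = -7 ⇒ A = -6.
So s(n) = - 6 \left(-4\right)^{n} - 1.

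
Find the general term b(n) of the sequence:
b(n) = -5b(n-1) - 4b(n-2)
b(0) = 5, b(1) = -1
Characteristic equation: x² + 5x + 4 = 0, which factors as (x - (-1))(x - (-4)) = 0.
Roots r₁ = -1, r₂ = -4 (distinct).
General solution: b(n) = A·(-1)^n + B·(-4)^n.
From b(0) = 5: A + B = 5.
From b(1) = -1: -A - 4B = -1.
Solving: A = \frac{19}{3}, B = - \frac{4}{3}.
So b(n) = \frac{19 \left(-1\right)^{n}}{3} - \frac{4 \left(-4\right)^{n}}{3}.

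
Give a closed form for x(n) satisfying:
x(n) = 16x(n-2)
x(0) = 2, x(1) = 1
Characteristic equation: x² - 16 = 0, which factors as (x - (4))(x - (-4)) = 0.
Roots r₁ = 4, r₂ = -4 (distinct).
General solution: x(n) = A·(4)^n + B·(-4)^n.
From x(0) = 2: A + B = 2.
From x(1) = 1: 4A - 4B = 1.
Solving: A = \frac{9}{8}, B = \frac{7}{8}.
So x(n) = \frac{7 \left(-4\right)^{n}}{8} + \frac{9 \cdot 4^{n}}{8}.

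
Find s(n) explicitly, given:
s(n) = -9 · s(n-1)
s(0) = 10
Pure geometric recurrence with ratio -9.
By induction s(n) = s(0) · (-9)^n = 10 \left(-9\right)^{n}.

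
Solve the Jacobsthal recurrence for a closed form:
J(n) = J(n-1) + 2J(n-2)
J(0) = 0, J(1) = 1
This is the Jacobsthal sequence.
Characteristic equation: x² - x - 2 = 0; roots r₁ = 2, r₂ = -1.
General: J(n) = A·r₁^n + B·r₂^n. Solving with J(0)=0, J(1)=1 gives A = \frac{1}{3}, B = - \frac{1}{3}.
So J(n) = - \frac{\left(-1\right)^{n}}{3} + \frac{2^{n}}{3}.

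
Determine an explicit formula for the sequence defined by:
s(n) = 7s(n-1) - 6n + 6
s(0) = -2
First-order linear with linear forcing.
Homogeneous solution: s_h(n) = A·(7)^n.
Try particular s_p(n) = pn + q. Substituting:
  pn + q = 7(p(n-1) + q) - 6n + 6.
Matching the n-coefficient: p = 7p - 6 ⇒ p = 1.
Matching constants: q = -7p + 7q + 6 ⇒ q = \frac{1}{6}.
General: s(n) = A·(7)^n + n + \frac{1}{6}.
Apply s(0) = -2: A + \frac{1}{6} = -2 ⇒ A = - \frac{13}{6}.
So s(n) = - \frac{13 \cdot 7^{n}}{6} + n + \frac{1}{6}.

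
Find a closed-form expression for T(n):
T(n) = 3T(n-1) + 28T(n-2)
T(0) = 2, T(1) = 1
Characteristic equation: x² - 3x - 28 = 0, which factors as (x - (7))(x - (-4)) = 0.
Roots r₁ = 7, r₂ = -4 (distinct).
General solution: T(n) = A·(7)^n + B·(-4)^n.
From T(0) = 2: A + B = 2.
From T(1) = 1: 7A - 4B = 1.
Solving: A = \frac{9}{11}, B = \frac{13}{11}.
So T(n) = \frac{13 \left(-4\right)^{n}}{11} + \frac{9 \cdot 7^{n}}{11}.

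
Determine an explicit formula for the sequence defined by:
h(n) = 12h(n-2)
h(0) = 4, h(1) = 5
Characteristic equation: x² - 12 = 0.
Discriminant Δ = (0)² + 4·(12) = 48.
Roots r₁,₂ = (0 ± √48)/2, so r₁ = 2 \sqrt{3}, r₂ = - 2 \sqrt{3}.
General solution: h(n) = A·r₁^n + B·r₂^n.
From the initial conditions, A + B = 4 and r₁A + r₂B = 5.
Since r₁ - r₂ = √48: A = (5 - (4)r₂)/√48 = \frac{5 \sqrt{3}}{12} + 2, and B = 4 - A = 2 - \frac{5 \sqrt{3}}{12}.
So h(n) = \left(\frac{5 \sqrt{3}}{12} + 2\right)\left(2 \sqrt{3}\right)^n + \left(2 - \frac{5 \sqrt{3}}{12}\right)\left(- 2 \sqrt{3}\right)^n.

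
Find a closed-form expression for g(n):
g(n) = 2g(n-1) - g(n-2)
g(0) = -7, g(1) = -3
Characteristic equation: x² - 2x + 1 = 0, which is (x - (1))².
Repeated root r = 1.
General solution: g(n) = (A + Bn)·(1)^n.
From g(0) = -7: A = -7.
From g(1) = -3: (A + B)·(1) = -3 ⇒ B = 4.
So g(n) = \left(4 n - 7\right) \cdot (1)^n.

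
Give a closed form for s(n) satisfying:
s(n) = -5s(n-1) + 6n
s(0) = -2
First-order linear with linear forcing.
Homogeneous solution: s_h(n) = A·(-5)^n.
Try particular s_p(n) = pn + q. Substituting:
  pn + q = -5(p(n-1) + q) + 6n.
Matching the n-coefficient: p = -5p + 6 ⇒ p = 1.
Matching constants: q = 5p - 5q ⇒ q = \frac{5}{6}.
General: s(n) = A·(-5)^n + n + \frac{5}{6}.
Apply s(0) = -2: A + \frac{5}{6} = -2 ⇒ A = - \frac{17}{6}.
So s(n) = - \frac{17 \left(-5\right)^{n}}{6} + n + \frac{5}{6}.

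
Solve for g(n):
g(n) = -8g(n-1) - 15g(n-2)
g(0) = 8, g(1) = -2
Characteristic equation: x² + 8x + 15 = 0, which factors as (x - (-3))(x - (-5)) = 0.
Roots r₁ = -3, r₂ = -5 (distinct).
General solution: g(n) = A·(-3)^n + B·(-5)^n.
From g(0) = 8: A + B = 8.
From g(1) = -2: -3A - 5B = -2.
Solving: A = 19, B = -11.
So g(n) = 19 \left(-3\right)^{n} - 11 \left(-5\right)^{n}.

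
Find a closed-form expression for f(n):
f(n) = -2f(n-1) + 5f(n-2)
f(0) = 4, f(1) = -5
Characteristic equation: x² + 2x - 5 = 0.
Discriminant Δ = (-2)² + 4·(5) = 24.
Roots r₁,₂ = (-2 ± √24)/2, so r₁ = -1 + \sqrt{6}, r₂ = - \sqrt{6} - 1.
General solution: f(n) = A·r₁^n + B·r₂^n.
From the initial conditions, A + B = 4 and r₁A + r₂B = -5.
Since r₁ - r₂ = √24: A = (-5 - (4)r₂)/√24 = 2 - \frac{\sqrt{6}}{12}, and B = 4 - A = \frac{\sqrt{6}}{12} + 2.
So f(n) = \left(2 - \frac{\sqrt{6}}{12}\right)\left(-1 + \sqrt{6}\right)^n + \left(\frac{\sqrt{6}}{12} + 2\right)\left(- \sqrt{6} - 1\right)^n.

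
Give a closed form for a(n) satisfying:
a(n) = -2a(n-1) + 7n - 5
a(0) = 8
First-order linear with linear forcing.
Homogeneous solution: a_h(n) = A·(-2)^n.
Try particular a_p(n) = pn + q. Substituting:
  pn + q = -2(p(n-1) + q) + 7n - 5.
Matching the n-coefficient: p = -2p + 7 ⇒ p = \frac{7}{3}.
Matching constants: q = 2p - 2q - 5 ⇒ q = - \frac{1}{9}.
General: a(n) = A·(-2)^n + \frac{7 n}{3} - \frac{1}{9}.
Apply a(0) = 8: A - \frac{1}{9} = 8 ⇒ A = \frac{73}{9}.
So a(n) = \frac{73 \left(-2\right)^{n}}{9} + \frac{7 n}{3} - \frac{1}{9}.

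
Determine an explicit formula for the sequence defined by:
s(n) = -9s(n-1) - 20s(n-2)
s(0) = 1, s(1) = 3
Characteristic equation: x² + 9x + 20 = 0, which factors as (x - (-4))(x - (-5)) = 0.
Roots r₁ = -4, r₂ = -5 (distinct).
General solution: s(n) = A·(-4)^n + B·(-5)^n.
From s(0) = 1: A + B = 1.
From s(1) = 3: -4A - 5B = 3.
Solving: A = 8, B = -7.
So s(n) = 8 \left(-4\right)^{n} - 7 \left(-5\right)^{n}.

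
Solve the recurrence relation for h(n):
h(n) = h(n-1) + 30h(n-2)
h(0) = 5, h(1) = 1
Characteristic equation: x² - x - 30 = 0, which factors as (x - (-5))(x - (6)) = 0.
Roots r₁ = -5, r₂ = 6 (distinct).
General solution: h(n) = A·(-5)^n + B·(6)^n.
From h(0) = 5: A + B = 5.
From h(1) = 1: -5A + 6B = 1.
Solving: A = \frac{29}{11}, B = \frac{26}{11}.
So h(n) = \frac{29 \left(-5\right)^{n}}{11} + \frac{26 \cdot 6^{n}}{11}.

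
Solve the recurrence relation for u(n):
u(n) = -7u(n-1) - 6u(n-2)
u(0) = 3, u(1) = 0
Characteristic equation: x² + 7x + 6 = 0, which factors as (x - (-6))(x - (-1)) = 0.
Roots r₁ = -6, r₂ = -1 (distinct).
General solution: u(n) = A·(-6)^n + B·(-1)^n.
From u(0) = 3: A + B = 3.
From u(1) = 0: -6A - B = 0.
Solving: A = - \frac{3}{5}, B = \frac{18}{5}.
So u(n) = \frac{18 \left(-1\right)^{n}}{5} - \frac{3 \left(-6\right)^{n}}{5}.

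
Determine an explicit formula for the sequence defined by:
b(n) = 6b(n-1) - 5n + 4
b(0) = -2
First-order linear with linear forcing.
Homogeneous solution: b_h(n) = A·(6)^n.
Try particular b_p(n) = pn + q. Substituting:
  pn + q = 6(p(n-1) + q) - 5n + 4.
Matching the n-coefficient: p = 6p - 5 ⇒ p = 1.
Matching constants: q = -6p + 6q + 4 ⇒ q = \frac{2}{5}.
General: b(n) = A·(6)^n + n + \frac{2}{5}.
Apply b(0) = -2: A + \frac{2}{5} = -2 ⇒ A = - \frac{12}{5}.
So b(n) = - \frac{12 \cdot 6^{n}}{5} + n + \frac{2}{5}.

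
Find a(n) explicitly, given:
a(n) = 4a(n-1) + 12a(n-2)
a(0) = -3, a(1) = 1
Characteristic equation: x² - 4x - 12 = 0, which factors as (x - (6))(x - (-2)) = 0.
Roots r₁ = 6, r₂ = -2 (distinct).
General solution: a(n) = A·(6)^n + B·(-2)^n.
From a(0) = -3: A + B = -3.
From a(1) = 1: 6A - 2B = 1.
Solving: A = - \frac{5}{8}, B = - \frac{19}{8}.
So a(n) = - \frac{19 \left(-2\right)^{n}}{8} - \frac{5 \cdot 6^{n}}{8}.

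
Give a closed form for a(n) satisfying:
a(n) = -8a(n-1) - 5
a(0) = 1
First-order linear non-homogeneous.
Homogeneous solution: a_h(n) = A·(-8)^n.
Try constant particular solution a_p = K: K = -8K - 5 ⇒ K = - \frac{5}{9}.
General: a(n) = A·(-8)^n - \frac{5}{9}.
Apply a(0) = 1: A - \frac{5}{9} = 1 ⇒ A = \frac{14}{9}.
So a(n) = \frac{14 \left(-8\right)^{n}}{9} - \frac{5}{9}.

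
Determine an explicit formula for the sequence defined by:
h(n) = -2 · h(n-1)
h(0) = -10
Pure geometric recurrence with ratio -2.
By induction h(n) = h(0) · (-2)^n = - 10 \left(-2\right)^{n}.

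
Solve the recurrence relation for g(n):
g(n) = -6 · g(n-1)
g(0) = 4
Pure geometric recurrence with ratio -6.
By induction g(n) = g(0) · (-6)^n = 4 \left(-6\right)^{n}.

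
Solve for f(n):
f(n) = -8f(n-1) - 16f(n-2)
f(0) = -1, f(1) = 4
Characteristic equation: x² + 8x + 16 = 0, which is (x - (-4))².
Repeated root r = -4.
General solution: f(n) = (A + Bn)·(-4)^n.
From f(0) = -1: A = -1.
From f(1) = 4: (A + B)·(-4) = 4 ⇒ B = 0.
So f(n) = \left(-1\right) \cdot (-4)^n.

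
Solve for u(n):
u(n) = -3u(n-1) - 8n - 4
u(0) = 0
First-order linear with linear forcing.
Homogeneous solution: u_h(n) = A·(-3)^n.
Try particular u_p(n) = pn + q. Substituting:
  pn + q = -3(p(n-1) + q) - 8n - 4.
Matching the n-coefficient: p = -3p - 8 ⇒ p = -2.
Matching constants: q = 3p - 3q - 4 ⇒ q = - \frac{5}{2}.
General: u(n) = A·(-3)^n - 2 n - \frac{5}{2}.
Apply u(0) = 0: A - \frac{5}{2} = 0 ⇒ A = \frac{5}{2}.
So u(n) = \frac{5 \left(-3\right)^{n}}{2} - 2 n - \frac{5}{2}.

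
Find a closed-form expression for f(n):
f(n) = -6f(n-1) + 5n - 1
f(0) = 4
First-order linear with linear forcing.
Homogeneous solution: f_h(n) = A·(-6)^n.
Try particular f_p(n) = pn + q. Substituting:
  pn + q = -6(p(n-1) + q) + 5n - 1.
Matching the n-coefficient: p = -6p + 5 ⇒ p = \frac{5}{7}.
Matching constants: q = 6p - 6q - 1 ⇒ q = \frac{23}{49}.
General: f(n) = A·(-6)^n + \frac{5 n}{7} + \frac{23}{49}.
Apply f(0) = 4: A + \frac{23}{49} = 4 ⇒ A = \frac{173}{49}.
So f(n) = \frac{173 \left(-6\right)^{n}}{49} + \frac{5 n}{7} + \frac{23}{49}.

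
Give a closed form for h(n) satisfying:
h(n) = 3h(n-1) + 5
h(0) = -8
First-order linear non-homogeneous.
Homogeneous solution: h_h(n) = A·(3)^n.
Try constant particular solution h_p = K: K = 3K + 5 ⇒ K = - \frac{5}{2}.
General: h(n) = A·(3)^n - \frac{5}{2}.
Apply h(0) = -8: A - \frac{5}{2} = -8 ⇒ A = - \frac{11}{2}.
So h(n) = - \frac{11 \cdot 3^{n}}{2} - \frac{5}{2}.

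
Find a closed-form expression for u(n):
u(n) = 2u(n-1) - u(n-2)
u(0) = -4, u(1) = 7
Characteristic equation: x² - 2x + 1 = 0, which is (x - (1))².
Repeated root r = 1.
General solution: u(n) = (A + Bn)·(1)^n.
From u(0) = -4: A = -4.
From u(1) = 7: (A + B)·(1) = 7 ⇒ B = 11.
So u(n) = \left(11 n - 4\right) \cdot (1)^n.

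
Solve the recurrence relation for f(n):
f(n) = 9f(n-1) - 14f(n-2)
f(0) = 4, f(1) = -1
Characteristic equation: x² - 9x + 14 = 0, which factors as (x - (2))(x - (7)) = 0.
Roots r₁ = 2, r₂ = 7 (distinct).
General solution: f(n) = A·(2)^n + B·(7)^n.
From f(0) = 4: A + B = 4.
From f(1) = -1: 2A + 7B = -1.
Solving: A = \frac{29}{5}, B = - \frac{9}{5}.
So f(n) = \frac{29 \cdot 2^{n}}{5} - \frac{9 \cdot 7^{n}}{5}.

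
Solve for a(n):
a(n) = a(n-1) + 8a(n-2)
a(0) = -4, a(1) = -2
Characteristic equation: x² - x - 8 = 0.
Discriminant Δ = (1)² + 4·(8) = 33.
Roots r₁,₂ = (1 ± √33)/2, so r₁ = \frac{1}{2} + \frac{\sqrt{33}}{2}, r₂ = \frac{1}{2} - \frac{\sqrt{33}}{2}.
General solution: a(n) = A·r₁^n + B·r₂^n.
From the initial conditions, A + B = -4 and r₁A + r₂B = -2.
Since r₁ - r₂ = √33: A = (-2 - (-4)r₂)/√33 = -2, and B = -4 - A = -2.
So a(n) = \left(-2\right)\left(\frac{1}{2} + \frac{\sqrt{33}}{2}\right)^n + \left(-2\right)\left(\frac{1}{2} - \frac{\sqrt{33}}{2}\right)^n.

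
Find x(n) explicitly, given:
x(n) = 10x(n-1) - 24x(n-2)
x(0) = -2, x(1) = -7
Characteristic equation: x² - 10x + 24 = 0, which factors as (x - (6))(x - (4)) = 0.
Roots r₁ = 6, r₂ = 4 (distinct).
General solution: x(n) = A·(6)^n + B·(4)^n.
From x(0) = -2: A + B = -2.
From x(1) = -7: 6A + 4B = -7.
Solving: A = \frac{1}{2}, B = - \frac{5}{2}.
So x(n) = - \frac{5 \cdot 4^{n}}{2} + \frac{6^{n}}{2}.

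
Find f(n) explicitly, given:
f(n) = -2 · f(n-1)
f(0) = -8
Pure geometric recurrence with ratio -2.
By induction f(n) = f(0) · (-2)^n = - 8 \left(-2\right)^{n}.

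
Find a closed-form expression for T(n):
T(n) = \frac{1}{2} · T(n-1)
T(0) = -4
Pure geometric recurrence with ratio \frac{1}{2}.
By induction T(n) = T(0) · (\frac{1}{2})^n = - 4 \cdot 2^{- n}.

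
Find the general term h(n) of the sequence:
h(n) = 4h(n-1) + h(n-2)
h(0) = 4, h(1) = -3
Characteristic equation: x² - 4x - 1 = 0.
Discriminant Δ = (4)² + 4·(1) = 20.
Roots r₁,₂ = (4 ± √20)/2, so r₁ = 2 + \sqrt{5}, r₂ = 2 - \sqrt{5}.
General solution: h(n) = A·r₁^n + B·r₂^n.
From the initial conditions, A + B = 4 and r₁A + r₂B = -3.
Since r₁ - r₂ = √20: A = (-3 - (4)r₂)/√20 = 2 - \frac{11 \sqrt{5}}{10}, and B = 4 - A = 2 + \frac{11 \sqrt{5}}{10}.
So h(n) = \left(2 - \frac{11 \sqrt{5}}{10}\right)\left(2 + \sqrt{5}\right)^n + \left(2 + \frac{11 \sqrt{5}}{10}\right)\left(2 - \sqrt{5}\right)^n.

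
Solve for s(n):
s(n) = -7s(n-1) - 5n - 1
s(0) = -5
First-order linear with linear forcing.
Homogeneous solution: s_h(n) = A·(-7)^n.
Try particular s_p(n) = pn + q. Substituting:
  pn + q = -7(p(n-1) + q) - 5n - 1.
Matching the n-coefficient: p = -7p - 5 ⇒ p = - \frac{5}{8}.
Matching constants: q = 7p - 7q - 1 ⇒ q = - \frac{43}{64}.
General: s(n) = A·(-7)^n - \frac{5 n}{8} - \frac{43}{64}.
Apply s(0) = -5: A - \frac{43}{64} = -5 ⇒ A = - \frac{277}{64}.
So s(n) = - \frac{277 \left(-7\right)^{n}}{64} - \frac{5 n}{8} - \frac{43}{64}.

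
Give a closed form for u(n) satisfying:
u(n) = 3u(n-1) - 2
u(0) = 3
First-order linear non-homogeneous.
Homogeneous solution: u_h(n) = A·(3)^n.
Try constant particular solution u_p = K: K = 3K - 2 ⇒ K = 1.
General: u(n) = A·(3)^n + 1.
Apply u(0) = 3: A + 1 = 3 ⇒ A = 2.
So u(n) = 2 \cdot 3^{n} + 1.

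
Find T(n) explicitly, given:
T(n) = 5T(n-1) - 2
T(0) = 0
First-order linear non-homogeneous.
Homogeneous solution: T_h(n) = A·(5)^n.
Try constant particular solution T_p = K: K = 5K - 2 ⇒ K = \frac{1}{2}.
General: T(n) = A·(5)^n + \frac{1}{2}.
Apply T(0) = 0: A + \frac{1}{2} = 0 ⇒ A = - \frac{1}{2}.
So T(n) = \frac{1}{2} - \frac{5^{n}}{2}.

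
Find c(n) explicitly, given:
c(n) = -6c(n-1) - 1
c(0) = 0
First-order linear non-homogeneous.
Homogeneous solution: c_h(n) = A·(-6)^n.
Try constant particular solution c_p = K: K = -6K - 1 ⇒ K = - \frac{1}{7}.
General: c(n) = A·(-6)^n - \frac{1}{7}.
Apply c(0) = 0: A - \frac{1}{7} = 0 ⇒ A = \frac{1}{7}.
So c(n) = \frac{\left(-6\right)^{n}}{7} - \frac{1}{7}.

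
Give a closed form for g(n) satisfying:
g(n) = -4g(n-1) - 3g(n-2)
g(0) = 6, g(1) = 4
Characteristic equation: x² + 4x + 3 = 0, which factors as (x - (-3))(x - (-1)) = 0.
Roots r₁ = -3, r₂ = -1 (distinct).
General solution: g(n) = A·(-3)^n + B·(-1)^n.
From g(0) = 6: A + B = 6.
From g(1) = 4: -3A - B = 4.
Solving: A = -5, B = 11.
So g(n) = 11 \left(-1\right)^{n} - 5 \left(-3\right)^{n}.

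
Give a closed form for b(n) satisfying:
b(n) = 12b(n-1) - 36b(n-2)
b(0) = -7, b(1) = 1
Characteristic equation: x² - 12x + 36 = 0, which is (x - (6))².
Repeated root r = 6.
General solution: b(n) = (A + Bn)·(6)^n.
From b(0) = -7: A = -7.
From b(1) = 1: (A + B)·(6) = 1 ⇒ B = \frac{43}{6}.
So b(n) = \left(\frac{43 n}{6} - 7\right) \cdot (6)^n.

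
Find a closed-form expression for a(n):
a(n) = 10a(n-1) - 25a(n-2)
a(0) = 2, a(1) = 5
Characteristic equation: x² - 10x + 25 = 0, which is (x - (5))².
Repeated root r = 5.
General solution: a(n) = (A + Bn)·(5)^n.
From a(0) = 2: A = 2.
From a(1) = 5: (A + B)·(5) = 5 ⇒ B = -1.
So a(n) = \left(2 - n\right) \cdot (5)^n.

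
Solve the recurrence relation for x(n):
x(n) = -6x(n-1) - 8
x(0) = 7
First-order linear non-homogeneous.
Homogeneous solution: x_h(n) = A·(-6)^n.
Try constant particular solution x_p = K: K = -6K - 8 ⇒ K = - \frac{8}{7}.
General: x(n) = A·(-6)^n - \frac{8}{7}.
Apply x(0) = 7: A - \frac{8}{7} = 7 ⇒ A = \frac{57}{7}.
So x(n) = \frac{57 \left(-6\right)^{n}}{7} - \frac{8}{7}.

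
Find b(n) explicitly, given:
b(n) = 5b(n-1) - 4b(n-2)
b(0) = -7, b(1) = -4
Characteristic equation: x² - 5x + 4 = 0, which factors as (x - (1))(x - (4)) = 0.
Roots r₁ = 1, r₂ = 4 (distinct).
General solution: b(n) = A·(1)^n + B·(4)^n.
From b(0) = -7: A + B = -7.
From b(1) = -4: A + 4B = -4.
Solving: A = -8, B = 1.
So b(n) = 4^{n} - 8.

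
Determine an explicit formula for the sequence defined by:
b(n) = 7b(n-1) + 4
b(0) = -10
First-order linear non-homogeneous.
Homogeneous solution: b_h(n) = A·(7)^n.
Try constant particular solution b_p = K: K = 7K + 4 ⇒ K = - \frac{2}{3}.
General: b(n) = A·(7)^n - \frac{2}{3}.
Apply b(0) = -10: A - \frac{2}{3} = -10 ⇒ A = - \frac{28}{3}.
So b(n) = - \frac{28 \cdot 7^{n}}{3} - \frac{2}{3}.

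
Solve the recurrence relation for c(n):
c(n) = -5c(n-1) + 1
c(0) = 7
First-order linear non-homogeneous.
Homogeneous solution: c_h(n) = A·(-5)^n.
Try constant particular solution c_p = K: K = -5K + 1 ⇒ K = \frac{1}{6}.
General: c(n) = A·(-5)^n + \frac{1}{6}.
Apply c(0) = 7: A + \frac{1}{6} = 7 ⇒ A = \frac{41}{6}.
So c(n) = \frac{41 \left(-5\right)^{n}}{6} + \frac{1}{6}.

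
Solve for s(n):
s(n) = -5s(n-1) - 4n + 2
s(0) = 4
First-order linear with linear forcing.
Homogeneous solution: s_h(n) = A·(-5)^n.
Try particular s_p(n) = pn + q. Substituting:
  pn + q = -5(p(n-1) + q) - 4n + 2.
Matching the n-coefficient: p = -5p - 4 ⇒ p = - \frac{2}{3}.
Matching constants: q = 5p - 5q + 2 ⇒ q = - \frac{2}{9}.
General: s(n) = A·(-5)^n - \frac{2 n}{3} - \frac{2}{9}.
Apply s(0) = 4: A - \frac{2}{9} = 4 ⇒ A = \frac{38}{9}.
So s(n) = \frac{38 \left(-5\right)^{n}}{9} - \frac{2 n}{3} - \frac{2}{9}.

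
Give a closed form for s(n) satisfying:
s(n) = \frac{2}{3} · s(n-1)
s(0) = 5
Pure geometric recurrence with ratio \frac{2}{3}.
By induction s(n) = s(0) · (\frac{2}{3})^n = 5 \left(\frac{2}{3}\right)^{n}.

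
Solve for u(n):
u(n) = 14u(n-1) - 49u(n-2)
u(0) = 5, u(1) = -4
Characteristic equation: x² - 14x + 49 = 0, which is (x - (7))².
Repeated root r = 7.
General solution: u(n) = (A + Bn)·(7)^n.
From u(0) = 5: A = 5.
From u(1) = -4: (A + B)·(7) = -4 ⇒ B = - \frac{39}{7}.
So u(n) = \left(5 - \frac{39 n}{7}\right) \cdot (7)^n.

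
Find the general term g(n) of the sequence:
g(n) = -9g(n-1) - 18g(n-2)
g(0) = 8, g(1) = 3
Characteristic equation: x² + 9x + 18 = 0, which factors as (x - (-3))(x - (-6)) = 0.
Roots r₁ = -3, r₂ = -6 (distinct).
General solution: g(n) = A·(-3)^n + B·(-6)^n.
From g(0) = 8: A + B = 8.
From g(1) = 3: -3A - 6B = 3.
Solving: A = 17, B = -9.
So g(n) = 17 \left(-3\right)^{n} - 9 \left(-6\right)^{n}.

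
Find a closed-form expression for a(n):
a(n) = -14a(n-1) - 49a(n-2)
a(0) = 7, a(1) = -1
Characteristic equation: x² + 14x + 49 = 0, which is (x - (-7))².
Repeated root r = -7.
General solution: a(n) = (A + Bn)·(-7)^n.
From a(0) = 7: A = 7.
From a(1) = -1: (A + B)·(-7) = -1 ⇒ B = - \frac{48}{7}.
So a(n) = \left(7 - \frac{48 n}{7}\right) \cdot (-7)^n.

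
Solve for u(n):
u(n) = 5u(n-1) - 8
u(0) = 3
First-order linear non-homogeneous.
Homogeneous solution: u_h(n) = A·(5)^n.
Try constant particular solution u_p = K: K = 5K - 8 ⇒ K = 2.
General: u(n) = A·(5)^n + 2.
Apply u(0) = 3: A + 2 = 3 ⇒ A = 1.
So u(n) = 5^{n} + 2.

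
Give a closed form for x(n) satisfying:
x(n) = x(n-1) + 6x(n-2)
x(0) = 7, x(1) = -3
Characteristic equation: x² - x - 6 = 0, which factors as (x - (3))(x - (-2)) = 0.
Roots r₁ = 3, r₂ = -2 (distinct).
General solution: x(n) = A·(3)^n + B·(-2)^n.
From x(0) = 7: A + B = 7.
From x(1) = -3: 3A - 2B = -3.
Solving: A = \frac{11}{5}, B = \frac{24}{5}.
So x(n) = \frac{24 \left(-2\right)^{n}}{5} + \frac{11 \cdot 3^{n}}{5}.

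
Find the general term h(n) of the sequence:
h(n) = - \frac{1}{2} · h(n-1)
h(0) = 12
Pure geometric recurrence with ratio - \frac{1}{2}.
By induction h(n) = h(0) · (- \frac{1}{2})^n = 12 \left(- \frac{1}{2}\right)^{n}.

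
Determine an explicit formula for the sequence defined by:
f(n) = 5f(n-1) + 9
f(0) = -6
First-order linear non-homogeneous.
Homogeneous solution: f_h(n) = A·(5)^n.
Try constant particular solution f_p = K: K = 5K + 9 ⇒ K = - \frac{9}{4}.
General: f(n) = A·(5)^n - \frac{9}{4}.
Apply f(0) = -6: A - \frac{9}{4} = -6 ⇒ A = - \frac{15}{4}.
So f(n) = - \frac{15 \cdot 5^{n}}{4} - \frac{9}{4}.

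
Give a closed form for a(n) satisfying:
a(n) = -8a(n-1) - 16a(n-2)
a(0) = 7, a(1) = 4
Characteristic equation: x² + 8x + 16 = 0, which is (x - (-4))².
Repeated root r = -4.
General solution: a(n) = (A + Bn)·(-4)^n.
From a(0) = 7: A = 7.
From a(1) = 4: (A + B)·(-4) = 4 ⇒ B = -8.
So a(n) = \left(7 - 8 n\right) \cdot (-4)^n.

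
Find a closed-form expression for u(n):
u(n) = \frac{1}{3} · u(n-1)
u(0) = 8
Pure geometric recurrence with ratio \frac{1}{3}.
By induction u(n) = u(0) · (\frac{1}{3})^n = 8 \cdot 3^{- n}.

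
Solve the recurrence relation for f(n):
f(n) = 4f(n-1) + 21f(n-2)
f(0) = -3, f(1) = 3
Characteristic equation: x² - 4x - 21 = 0, which factors as (x - (-3))(x - (7)) = 0.
Roots r₁ = -3, r₂ = 7 (distinct).
General solution: f(n) = A·(-3)^n + B·(7)^n.
From f(0) = -3: A + B = -3.
From f(1) = 3: -3A + 7B = 3.
Solving: A = - \frac{12}{5}, B = - \frac{3}{5}.
So f(n) = - \frac{12 \left(-3\right)^{n}}{5} - \frac{3 \cdot 7^{n}}{5}.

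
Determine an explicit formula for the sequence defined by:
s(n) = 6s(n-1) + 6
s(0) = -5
First-order linear non-homogeneous.
Homogeneous solution: s_h(n) = A·(6)^n.
Try constant particular solution s_p = K: K = 6K + 6 ⇒ K = - \frac{6}{5}.
General: s(n) = A·(6)^n - \frac{6}{5}.
Apply s(0) = -5: A - \frac{6}{5} = -5 ⇒ A = - \frac{19}{5}.
So s(n) = - \frac{19 \cdot 6^{n}}{5} - \frac{6}{5}.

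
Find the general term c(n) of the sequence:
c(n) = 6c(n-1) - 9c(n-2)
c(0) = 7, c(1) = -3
Characteristic equation: x² - 6x + 9 = 0, which is (x - (3))².
Repeated root r = 3.
General solution: c(n) = (A + Bn)·(3)^n.
From c(0) = 7: A = 7.
From c(1) = -3: (A + B)·(3) = -3 ⇒ B = -8.
So c(n) = \left(7 - 8 n\right) \cdot (3)^n.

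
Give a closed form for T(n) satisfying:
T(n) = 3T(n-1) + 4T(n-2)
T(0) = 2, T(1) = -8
Characteristic equation: x² - 3x - 4 = 0, which factors as (x - (4))(x - (-1)) = 0.
Roots r₁ = 4, r₂ = -1 (distinct).
General solution: T(n) = A·(4)^n + B·(-1)^n.
From T(0) = 2: A + B = 2.
From T(1) = -8: 4A - B = -8.
Solving: A = - \frac{6}{5}, B = \frac{16}{5}.
So T(n) = \frac{16 \left(-1\right)^{n}}{5} - \frac{6 \cdot 4^{n}}{5}.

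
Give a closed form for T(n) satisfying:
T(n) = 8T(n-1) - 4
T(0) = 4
First-order linear non-homogeneous.
Homogeneous solution: T_h(n) = A·(8)^n.
Try constant particular solution T_p = K: K = 8K - 4 ⇒ K = \frac{4}{7}.
General: T(n) = A·(8)^n + \frac{4}{7}.
Apply T(0) = 4: A + \frac{4}{7} = 4 ⇒ A = \frac{24}{7}.
So T(n) = \frac{24 \cdot 8^{n}}{7} + \frac{4}{7}.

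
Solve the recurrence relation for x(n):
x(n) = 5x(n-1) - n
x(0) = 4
First-order linear with linear forcing.
Homogeneous solution: x_h(n) = A·(5)^n.
Try particular x_p(n) = pn + q. Substituting:
  pn + q = 5(p(n-1) + q) - n.
Matching the n-coefficient: p = 5p - 1 ⇒ p = \frac{1}{4}.
Matching constants: q = -5p + 5q ⇒ q = \frac{5}{16}.
General: x(n) = A·(5)^n + \frac{n}{4} + \frac{5}{16}.
Apply x(0) = 4: A + \frac{5}{16} = 4 ⇒ A = \frac{59}{16}.
So x(n) = \frac{59 \cdot 5^{n}}{16} + \frac{n}{4} + \frac{5}{16}.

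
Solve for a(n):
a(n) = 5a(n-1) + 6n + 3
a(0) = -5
First-order linear with linear forcing.
Homogeneous solution: a_h(n) = A·(5)^n.
Try particular a_p(n) = pn + q. Substituting:
  pn + q = 5(p(n-1) + q) + 6n + 3.
Matching the n-coefficient: p = 5p + 6 ⇒ p = - \frac{3}{2}.
Matching constants: q = -5p + 5q + 3 ⇒ q = - \frac{21}{8}.
General: a(n) = A·(5)^n - \frac{3 n}{2} - \frac{21}{8}.
Apply a(0) = -5: A - \frac{21}{8} = -5 ⇒ A = - \frac{19}{8}.
So a(n) = - \frac{19 \cdot 5^{n}}{8} - \frac{3 n}{2} - \frac{21}{8}.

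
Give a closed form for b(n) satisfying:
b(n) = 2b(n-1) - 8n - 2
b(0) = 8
First-order linear with linear forcing.
Homogeneous solution: b_h(n) = A·(2)^n.
Try particular b_p(n) = pn + q. Substituting:
  pn + q = 2(p(n-1) + q) - 8n - 2.
Matching the n-coefficient: p = 2p - 8 ⇒ p = 8.
Matching constants: q = -2p + 2q - 2 ⇒ q = 18.
General: b(n) = A·(2)^n + 8 n + 18.
Apply b(0) = 8: A + 18 = 8 ⇒ A = -10.
So b(n) = - 10 \cdot 2^{n} + 8 n + 18.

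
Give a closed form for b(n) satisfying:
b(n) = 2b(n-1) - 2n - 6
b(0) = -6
First-order linear with linear forcing.
Homogeneous solution: b_h(n) = A·(2)^n.
Try particular b_p(n) = pn + q. Substituting:
  pn + q = 2(p(n-1) + q) - 2n - 6.
Matching the n-coefficient: p = 2p - 2 ⇒ p = 2.
Matching constants: q = -2p + 2q - 6 ⇒ q = 10.
General: b(n) = A·(2)^n + 2 n + 10.
Apply b(0) = -6: A + 10 = -6 ⇒ A = -16.
So b(n) = - 16 \cdot 2^{n} + 2 n + 10.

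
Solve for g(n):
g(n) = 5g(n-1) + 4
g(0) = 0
First-order linear non-homogeneous.
Homogeneous solution: g_h(n) = A·(5)^n.
Try constant particular solution g_p = K: K = 5K + 4 ⇒ K = -1.
General: g(n) = A·(5)^n - 1.
Apply g(0) = 0: A - 1 = 0 ⇒ A = 1.
So g(n) = 5^{n} - 1.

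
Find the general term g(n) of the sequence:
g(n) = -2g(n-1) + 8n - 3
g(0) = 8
First-order linear with linear forcing.
Homogeneous solution: g_h(n) = A·(-2)^n.
Try particular g_p(n) = pn + q. Substituting:
  pn + q = -2(p(n-1) + q) + 8n - 3.
Matching the n-coefficient: p = -2p + 8 ⇒ p = \frac{8}{3}.
Matching constants: q = 2p - 2q - 3 ⇒ q = \frac{7}{9}.
General: g(n) = A·(-2)^n + \frac{8 n}{3} + \frac{7}{9}.
Apply g(0) = 8: A + \frac{7}{9} = 8 ⇒ A = \frac{65}{9}.
So g(n) = \frac{65 \left(-2\right)^{n}}{9} + \frac{8 n}{3} + \frac{7}{9}.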